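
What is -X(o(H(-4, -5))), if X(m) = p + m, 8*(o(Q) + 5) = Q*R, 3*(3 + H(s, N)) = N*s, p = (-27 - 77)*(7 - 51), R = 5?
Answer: -109759/24 ≈ -4573.3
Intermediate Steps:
p = 4576 (p = -104*(-44) = 4576)
H(s, N) = -3 + N*s/3 (H(s, N) = -3 + (N*s)/3 = -3 + N*s/3)
o(Q) = -5 + 5*Q/8 (o(Q) = -5 + (Q*5)/8 = -5 + (5*Q)/8 = -5 + 5*Q/8)
X(m) = 4576 + m
-X(o(H(-4, -5))) = -(4576 + (-5 + 5*(-3 + (⅓)*(-5)*(-4))/8)) = -(4576 + (-5 + 5*(-3 + 20/3)/8)) = -(4576 + (-5 + (5/8)*(11/3))) = -(4576 + (-5 + 55/24)) = -(4576 - 65/24) = -1*109759/24 = -109759/24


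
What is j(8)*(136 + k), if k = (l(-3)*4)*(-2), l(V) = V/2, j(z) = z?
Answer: 1184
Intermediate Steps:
l(V) = V/2 (l(V) = V*(½) = V/2)
k = 12 (k = (((½)*(-3))*4)*(-2) = -3/2*4*(-2) = -6*(-2) = 12)
j(8)*(136 + k) = 8*(136 + 12) = 8*148 = 1184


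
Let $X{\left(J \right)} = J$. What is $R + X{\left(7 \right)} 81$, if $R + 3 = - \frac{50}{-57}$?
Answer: $\frac{32198}{57} \approx 564.88$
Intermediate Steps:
$R = - \frac{121}{57}$ ($R = -3 - \frac{50}{-57} = -3 - - \frac{50}{57} = -3 + \frac{50}{57} = - \frac{121}{57} \approx -2.1228$)
$R + X{\left(7 \right)} 81 = - \frac{121}{57} + 7 \cdot 81 = - \frac{121}{57} + 567 = \frac{32198}{57}$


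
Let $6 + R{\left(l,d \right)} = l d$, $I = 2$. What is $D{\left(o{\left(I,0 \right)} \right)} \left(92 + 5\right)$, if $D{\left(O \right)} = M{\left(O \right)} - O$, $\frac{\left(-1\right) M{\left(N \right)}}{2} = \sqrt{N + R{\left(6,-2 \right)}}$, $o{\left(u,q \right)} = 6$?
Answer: $-582 - 388 i \sqrt{3} \approx -582.0 - 672.04 i$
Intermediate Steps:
$R{\left(l,d \right)} = -6 + d l$ ($R{\left(l,d \right)} = -6 + l d = -6 + d l$)
$M{\left(N \right)} = - 2 \sqrt{-18 + N}$ ($M{\left(N \right)} = - 2 \sqrt{N - 18} = - 2 \sqrt{-18 + N}$)
$D{\left(O \right)} = - O - 2 \sqrt{-18 + O}$ ($D{\left(O \right)} = - 2 \sqrt{-18 + O} - O = - O - 2 \sqrt{-18 + O}$)
$D{\left(o{\left(I,0 \right)} \right)} \left(92 + 5\right) = \left(\left(-1\right) 6 - 2 \sqrt{-18 + 6}\right) \left(92 + 5\right) = \left(-6 - 2 \sqrt{-12}\right) 97 = \left(-6 - 2 \cdot 2 i \sqrt{3}\right) 97 = \left(-6 - 4 i \sqrt{3}\right) 97 = -582 - 388 i \sqrt{3}$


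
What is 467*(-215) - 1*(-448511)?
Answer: 348106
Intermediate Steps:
467*(-215) - 1*(-448511) = -100405 + 448511 = 348106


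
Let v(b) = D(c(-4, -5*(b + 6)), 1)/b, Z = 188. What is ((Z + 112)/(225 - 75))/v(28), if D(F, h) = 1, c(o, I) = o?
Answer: 56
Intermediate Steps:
v(b) = 1/b
((Z + 112)/(225 - 75))/v(28) = ((188 + 112)/(225 - 75))/(1/28) = (300/150)/(1/28) = (300*(1/150))*28 = 2*28 = 56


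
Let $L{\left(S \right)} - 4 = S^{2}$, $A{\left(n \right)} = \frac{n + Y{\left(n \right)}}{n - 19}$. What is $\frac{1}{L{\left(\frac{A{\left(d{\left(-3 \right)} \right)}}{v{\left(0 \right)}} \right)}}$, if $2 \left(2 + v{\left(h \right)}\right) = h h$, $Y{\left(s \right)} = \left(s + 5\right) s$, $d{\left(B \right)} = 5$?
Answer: $\frac{784}{6161} \approx 0.12725$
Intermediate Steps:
$Y{\left(s \right)} = s \left(5 + s\right)$ ($Y{\left(s \right)} = \left(5 + s\right) s = s \left(5 + s\right)$)
$v{\left(h \right)} = -2 + \frac{h^{2}}{2}$ ($v{\left(h \right)} = -2 + \frac{h h}{2} = -2 + \frac{h^{2}}{2}$)
$A{\left(n \right)} = \frac{n + n \left(5 + n\right)}{-19 + n}$ ($A{\left(n \right)} = \frac{n + n \left(5 + n\right)}{n - 19} = \frac{n + n \left(5 + n\right)}{-19 + n}$)
$L{\left(S \right)} = 4 + S^{2}$
$\frac{1}{L{\left(\frac{A{\left(d{\left(-3 \right)} \right)}}{v{\left(0 \right)}} \right)}} = \frac{1}{4 + \left(\frac{5 \frac{1}{-19 + 5} \left(6 + 5\right)}{-2 + \frac{0^{2}}{2}}\right)^{2}} = \frac{1}{4 + \left(\frac{5 \frac{1}{-14} \cdot 11}{-2 + \frac{1}{2} \cdot 0}\right)^{2}} = \frac{1}{4 + \left(\frac{5 \left(- \frac{1}{14}\right) 11}{-2 + 0}\right)^{2}} = \frac{1}{4 + \left(- \frac{55}{14 \left(-2\right)}\right)^{2}} = \frac{1}{4 + \left(\left(- \frac{55}{14}\right) \left(- \frac{1}{2}\right)\right)^{2}} = \frac{1}{4 + \left(\frac{55}{28}\right)^{2}} = \frac{1}{4 + \frac{3025}{784}} = \frac{1}{\frac{6161}{784}} = \frac{784}{6161}$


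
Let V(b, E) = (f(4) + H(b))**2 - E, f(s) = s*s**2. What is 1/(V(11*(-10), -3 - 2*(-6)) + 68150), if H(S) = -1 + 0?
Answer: 1/72110 ≈ 1.3868e-5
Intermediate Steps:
H(S) = -1
f(s) = s**3
V(b, E) = 3969 - E (V(b, E) = (4**3 - 1)**2 - E = (64 - 1)**2 - E = 63**2 - E = 3969 - E)
1/(V(11*(-10), -3 - 2*(-6)) + 68150) = 1/((3969 - (-3 - 2*(-6))) + 68150) = 1/((3969 - (-3 + 12)) + 68150) = 1/((3969 - 1*9) + 68150) = 1/((3969 - 9) + 68150) = 1/(3960 + 68150) = 1/72110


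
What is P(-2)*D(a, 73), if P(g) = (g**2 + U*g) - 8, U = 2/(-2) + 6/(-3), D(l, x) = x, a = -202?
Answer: 146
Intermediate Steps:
U = -3 (U = 2*(-1/2) + 6*(-1/3) = -1 - 2 = -3)
P(g) = -8 + g**2 - 3*g (P(g) = (g**2 - 3*g) - 8 = -8 + g**2 - 3*g)
P(-2)*D(a, 73) = (-8 + (-2)**2 - 3*(-2))*73 = (-8 + 4 + 6)*73 = 2*73 = 146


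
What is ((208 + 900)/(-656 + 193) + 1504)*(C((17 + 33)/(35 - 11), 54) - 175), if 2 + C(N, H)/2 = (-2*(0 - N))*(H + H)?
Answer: 501270924/463 ≈ 1.0827e+6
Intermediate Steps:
C(N, H) = -4 + 8*H*N (C(N, H) = -4 + 2*((-2*(0 - N))*(H + H)) = -4 + 2*((-(-2)*N)*(2*H)) = -4 + 2*((2*N)*(2*H)) = -4 + 2*(4*H*N) = -4 + 8*H*N)
((208 + 900)/(-656 + 193) + 1504)*(C((17 + 33)/(35 - 11), 54) - 175) = ((208 + 900)/(-656 + 193) + 1504)*((-4 + 8*54*((17 + 33)/(35 - 11))) - 175) = (1108/(-463) + 1504)*((-4 + 8*54*(50/24)) - 175) = (1108*(-1/463) + 1504)*((-4 + 8*54*(50*(1/24))) - 175) = (-1108/463 + 1504)*((-4 + 8*54*(25/12)) - 175) = 695244*((-4 + 900) - 175)/463 = 695244*(896 - 175)/463 = (695244/463)*721 = 501270924/463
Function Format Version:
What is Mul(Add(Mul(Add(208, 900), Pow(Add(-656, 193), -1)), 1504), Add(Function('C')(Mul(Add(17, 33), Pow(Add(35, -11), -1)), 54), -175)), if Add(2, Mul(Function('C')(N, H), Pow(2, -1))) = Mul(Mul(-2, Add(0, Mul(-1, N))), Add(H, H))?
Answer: Rational(501270924, 463) ≈ 1.0827e+6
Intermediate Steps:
Function('C')(N, H) = Add(-4, Mul(8, H, N)) (Function('C')(N, H) = Add(-4, Mul(2, Mul(Mul(-2, Add(0, Mul(-1, N))), Add(H, H)))) = Add(-4, Mul(2, Mul(Mul(-2, Mul(-1, N)), Mul(2, H)))) = Add(-4, Mul(2, Mul(Mul(2, N), Mul(2, H)))) = Add(-4, Mul(2, Mul(4, H, N))) = Add(-4, Mul(8, H, N)))
Mul(Add(Mul(Add(208, 900), Pow(Add(-656, 193), -1)), 1504), Add(Function('C')(Mul(Add(17, 33), Pow(Add(35, -11), -1)), 54), -175)) = Mul(Add(Mul(Add(208, 900), Pow(Add(-656, 193), -1)), 1504), Add(Add(-4, Mul(8, 54, Mul(Add(17, 33), Pow(Add(35, -11), -1)))), -175)) = Mul(Add(Mul(1108, Pow(-463, -1)), 1504), Add(Add(-4, Mul(8, 54, Mul(50, Pow(24, -1)))), -175)) = Mul(Add(Mul(1108, Rational(-1, 463)), 1504), Add(Add(-4, Mul(8, 54, Mul(50, Rational(1, 24)))), -175)) = Mul(Add(Rational(-1108, 463), 1504), Add(Add(-4, Mul(8, 54, Rational(25, 12))), -175)) = Mul(Rational(695244, 463), Add(Add(-4, 900), -175)) = Mul(Rational(695244, 463), Add(896, -175)) = Mul(Rational(695244, 463), 721) = Rational(501270924, 463)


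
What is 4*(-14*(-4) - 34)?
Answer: 88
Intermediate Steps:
4*(-14*(-4) - 34) = 4*(56 - 34) = 4*22 = 88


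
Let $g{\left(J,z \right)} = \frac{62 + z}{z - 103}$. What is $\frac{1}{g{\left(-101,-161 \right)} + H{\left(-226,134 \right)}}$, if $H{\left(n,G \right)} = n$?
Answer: $- \frac{8}{1805} \approx -0.0044321$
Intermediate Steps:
$g{\left(J,z \right)} = \frac{62 + z}{-103 + z}$
$\frac{1}{g{\left(-101,-161 \right)} + H{\left(-226,134 \right)}} = \frac{1}{\frac{62 - 161}{-103 - 161} - 226} = \frac{1}{\frac{1}{-264} \left(-99\right) - 226} = \frac{1}{\left(- \frac{1}{264}\right) \left(-99\right) - 226} = \frac{1}{\frac{3}{8} - 226} = \frac{1}{- \frac{1805}{8}} = - \frac{8}{1805}$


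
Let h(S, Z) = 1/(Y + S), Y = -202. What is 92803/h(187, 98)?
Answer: -1392045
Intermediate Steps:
h(S, Z) = 1/(-202 + S)
92803/h(187, 98) = 92803/(1/(-202 + 187)) = 92803/(1/(-15)) = 92803/(-1/15) = 92803*(-15) = -1392045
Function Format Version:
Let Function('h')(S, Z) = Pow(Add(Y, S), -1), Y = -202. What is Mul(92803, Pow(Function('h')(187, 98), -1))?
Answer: -1392045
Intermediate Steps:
Function('h')(S, Z) = Pow(Add(-202, S), -1)
Mul(92803, Pow(Function('h')(187, 98), -1)) = Mul(92803, Pow(Pow(Add(-202, 187), -1), -1)) = Mul(92803, Pow(Pow(-15, -1), -1)) = Mul(92803, Pow(Rational(-1, 15), -1)) = Mul(92803, -15) = -1392045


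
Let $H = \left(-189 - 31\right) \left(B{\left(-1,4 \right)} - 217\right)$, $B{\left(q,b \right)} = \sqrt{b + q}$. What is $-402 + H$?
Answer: $47338 - 220 \sqrt{3} \approx 46957.0$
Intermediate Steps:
$H = 47740 - 220 \sqrt{3}$ ($H = \left(-189 - 31\right) \left(\sqrt{4 - 1} - 217\right) = - 220 \left(\sqrt{3} - 217\right) = - 220 \left(-217 + \sqrt{3}\right) = 47740 - 220 \sqrt{3} \approx 47359.0$)
$-402 + H = -402 + \left(47740 - 220 \sqrt{3}\right) = 47338 - 220 \sqrt{3}$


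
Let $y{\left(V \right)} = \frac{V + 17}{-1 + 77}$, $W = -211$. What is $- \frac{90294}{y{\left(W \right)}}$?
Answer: $\frac{3431172}{97} \approx 35373.0$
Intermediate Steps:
$y{\left(V \right)} = \frac{17}{76} + \frac{V}{76}$ ($y{\left(V \right)} = \frac{17 + V}{76} = \left(17 + V\right) \frac{1}{76} = \frac{17}{76} + \frac{V}{76}$)
$- \frac{90294}{y{\left(W \right)}} = - \frac{90294}{\frac{17}{76} + \frac{1}{76} \left(-211\right)} = - \frac{90294}{\frac{17}{76} - \frac{211}{76}} = - \frac{90294}{- \frac{97}{38}} = \left(-90294\right) \left(- \frac{38}{97}\right) = \frac{3431172}{97}$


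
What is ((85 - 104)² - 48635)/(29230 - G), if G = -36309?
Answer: -48274/65539 ≈ -0.73657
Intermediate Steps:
((85 - 104)² - 48635)/(29230 - G) = ((85 - 104)² - 48635)/(29230 - 1*(-36309)) = ((-19)² - 48635)/(29230 + 36309) = (361 - 48635)/65539 = -48274*1/65539 = -48274/65539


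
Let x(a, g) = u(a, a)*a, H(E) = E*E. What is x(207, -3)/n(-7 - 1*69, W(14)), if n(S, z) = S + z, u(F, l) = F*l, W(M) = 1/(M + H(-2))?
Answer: -159655374/1367 ≈ -1.1679e+5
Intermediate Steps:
H(E) = E²
W(M) = 1/(4 + M) (W(M) = 1/(M + (-2)²) = 1/(M + 4) = 1/(4 + M))
x(a, g) = a³ (x(a, g) = (a*a)*a = a²*a = a³)
x(207, -3)/n(-7 - 1*69, W(14)) = 207³/((-7 - 1*69) + 1/(4 + 14)) = 8869743/((-7 - 69) + 1/18) = 8869743/(-76 + 1/18) = 8869743/(-1367/18) = 8869743*(-18/1367) = -159655374/1367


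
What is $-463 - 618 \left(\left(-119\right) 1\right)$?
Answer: $73079$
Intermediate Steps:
$-463 - 618 \left(\left(-119\right) 1\right) = -463 - -73542 = -463 + 73542 = 73079$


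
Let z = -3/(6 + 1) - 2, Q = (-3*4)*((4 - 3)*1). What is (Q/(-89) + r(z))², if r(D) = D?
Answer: 2042041/388129 ≈ 5.2612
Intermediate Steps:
Q = -12 ≈ -12.000
z = -17/7 (z = -3/7 - 2 = -17/7 ≈ -2.4286)
(Q/(-89) + r(z))² = (-12/(-89) - 17/7)² = (-12*(-1/89) - 17/7)² = (12/89 - 17/7)² = (-1429/623)² = 2042041/388129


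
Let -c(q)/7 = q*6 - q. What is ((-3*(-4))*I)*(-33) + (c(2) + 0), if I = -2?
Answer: 722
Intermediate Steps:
c(q) = -35*q (c(q) = -7*(q*6 - q) = -7*(6*q - q) = -35*q)
((-3*(-4))*I)*(-33) + (c(2) + 0) = (-3*(-4)*(-2))*(-33) + (-35*2 + 0) = (12*(-2))*(-33) + (-70 + 0) = -24*(-33) - 70 = 792 - 70 = 722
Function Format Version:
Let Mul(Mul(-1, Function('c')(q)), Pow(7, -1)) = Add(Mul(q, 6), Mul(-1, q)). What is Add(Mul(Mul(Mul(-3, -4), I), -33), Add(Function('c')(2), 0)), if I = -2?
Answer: 722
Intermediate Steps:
Function('c')(q) = Mul(-35, q) (Function('c')(q) = Mul(-7, Add(Mul(q, 6), Mul(-1, q))) = Mul(-7, Add(Mul(6, q), Mul(-1, q))) = Mul(-7, Mul(5, q)) = Mul(-35, q))
Add(Mul(Mul(Mul(-3, -4), I), -33), Add(Function('c')(2), 0)) = Add(Mul(Mul(Mul(-3, -4), -2), -33), Add(Mul(-35, 2), 0)) = Add(Mul(Mul(12, -2), -33), Add(-70, 0)) = Add(Mul(-24, -33), -70) = Add(792, -70) = 722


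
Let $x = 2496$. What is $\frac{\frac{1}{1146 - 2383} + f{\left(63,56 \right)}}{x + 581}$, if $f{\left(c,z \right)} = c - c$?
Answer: $- \frac{1}{3806249} \approx -2.6273 \cdot 10^{-7}$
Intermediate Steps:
$f{\left(c,z \right)} = 0$
$\frac{\frac{1}{1146 - 2383} + f{\left(63,56 \right)}}{x + 581} = \frac{\frac{1}{1146 - 2383} + 0}{2496 + 581} = \frac{\frac{1}{-1237} + 0}{3077} = \left(- \frac{1}{1237} + 0\right) \frac{1}{3077} = \left(- \frac{1}{1237}\right) \frac{1}{3077} = - \frac{1}{3806249}$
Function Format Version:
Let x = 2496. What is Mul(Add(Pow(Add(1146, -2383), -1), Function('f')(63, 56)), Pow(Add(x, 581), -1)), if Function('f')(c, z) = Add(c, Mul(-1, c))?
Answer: Rational(-1, 3806249) ≈ -2.6273e-7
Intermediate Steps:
Function('f')(c, z) = 0
Mul(Add(Pow(Add(1146, -2383), -1), Function('f')(63, 56)), Pow(Add(x, 581), -1)) = Mul(Add(Pow(Add(1146, -2383), -1), 0), Pow(Add(2496, 581), -1)) = Mul(Add(Pow(-1237, -1), 0), Pow(3077, -1)) = Mul(Add(Rational(-1, 1237), 0), Rational(1, 3077)) = Mul(Rational(-1, 1237), Rational(1, 3077)) = Rational(-1, 3806249)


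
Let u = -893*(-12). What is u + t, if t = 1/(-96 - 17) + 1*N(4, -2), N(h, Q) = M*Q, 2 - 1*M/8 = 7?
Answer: 1219947/113 ≈ 10796.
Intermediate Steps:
M = -40 (M = 16 - 8*7 = 16 - 56 = -40)
N(h, Q) = -40*Q
u = 10716
t = 9039/113 (t = 1/(-96 - 17) + 1*(-40*(-2)) = 1/(-113) + 1*80 = -1/113 + 80 = 9039/113 ≈ 79.991)
u + t = 10716 + 9039/113 = 1219947/113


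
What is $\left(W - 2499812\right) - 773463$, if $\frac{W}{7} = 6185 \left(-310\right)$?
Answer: $-16694725$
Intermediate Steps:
$W = -13421450$ ($W = 7 \cdot 6185 \left(-310\right) = 7 \left(-1917350\right) = -13421450$)
$\left(W - 2499812\right) - 773463 = \left(-13421450 - 2499812\right) - 773463 = -15921262 - 773463 = -16694725$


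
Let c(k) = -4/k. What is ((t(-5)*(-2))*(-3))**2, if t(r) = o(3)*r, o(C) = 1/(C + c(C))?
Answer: 324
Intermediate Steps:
o(C) = 1/(C - 4/C)
t(r) = 3*r/5 (t(r) = (3/(-4 + 3**2))*r = (3/(-4 + 9))*r = (3/5)*r = (3*(1/5))*r = 3*r/5)
((t(-5)*(-2))*(-3))**2 = ((((3/5)*(-5))*(-2))*(-3))**2 = (-3*(-2)*(-3))**2 = (6*(-3))**2 = (-18)**2 = 324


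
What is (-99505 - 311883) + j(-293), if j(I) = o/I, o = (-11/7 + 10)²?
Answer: -5906300997/14357 ≈ -4.1139e+5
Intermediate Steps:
o = 3481/49 (o = (-11*⅐ + 10)² = (-11/7 + 10)² = (59/7)² = 3481/49 ≈ 71.041)
j(I) = 3481/(49*I)
(-99505 - 311883) + j(-293) = (-99505 - 311883) + (3481/49)/(-293) = -411388 + (3481/49)*(-1/293) = -411388 - 3481/14357 = -5906300997/14357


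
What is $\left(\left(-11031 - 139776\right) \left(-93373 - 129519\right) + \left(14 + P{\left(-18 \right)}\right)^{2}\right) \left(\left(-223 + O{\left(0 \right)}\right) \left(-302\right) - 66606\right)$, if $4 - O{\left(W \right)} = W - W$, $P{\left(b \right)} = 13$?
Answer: $-15731199700164$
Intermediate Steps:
$O{\left(W \right)} = 4$ ($O{\left(W \right)} = 4 - \left(W - W\right) = 4 - 0 = 4 + 0 = 4$)
$\left(\left(-11031 - 139776\right) \left(-93373 - 129519\right) + \left(14 + P{\left(-18 \right)}\right)^{2}\right) \left(\left(-223 + O{\left(0 \right)}\right) \left(-302\right) - 66606\right) = \left(\left(-11031 - 139776\right) \left(-93373 - 129519\right) + \left(14 + 13\right)^{2}\right) \left(\left(-223 + 4\right) \left(-302\right) - 66606\right) = \left(\left(-150807\right) \left(-222892\right) + 27^{2}\right) \left(\left(-219\right) \left(-302\right) - 66606\right) = \left(33613673844 + 729\right) \left(66138 - 66606\right) = 33613674573 \left(-468\right) = -15731199700164$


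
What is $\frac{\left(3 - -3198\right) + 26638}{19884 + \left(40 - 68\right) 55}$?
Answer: $\frac{29839}{18344} \approx 1.6266$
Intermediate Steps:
$\frac{\left(3 - -3198\right) + 26638}{19884 + \left(40 - 68\right) 55} = \frac{\left(3 + 3198\right) + 26638}{19884 - 1540} = \frac{3201 + 26638}{19884 - 1540} = \frac{29839}{18344}$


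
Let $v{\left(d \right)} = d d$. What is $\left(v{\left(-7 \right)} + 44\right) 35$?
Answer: $3255$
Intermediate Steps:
$v{\left(d \right)} = d^{2}$
$\left(v{\left(-7 \right)} + 44\right) 35 = \left(\left(-7\right)^{2} + 44\right) 35 = \left(49 + 44\right) 35 = 93 \cdot 35 = 3255$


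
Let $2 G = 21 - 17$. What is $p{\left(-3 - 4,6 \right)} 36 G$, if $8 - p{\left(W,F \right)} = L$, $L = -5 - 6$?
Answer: $1368$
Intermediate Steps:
$L = -11$ ($L = -5 - 6 = -11$)
$p{\left(W,F \right)} = 19$ ($p{\left(W,F \right)} = 8 - -11 = 8 + 11 = 19$)
$G = 2$ ($G = \frac{21 - 17}{2} = \frac{1}{2} \cdot 4 = 2$)
$p{\left(-3 - 4,6 \right)} 36 G = 19 \cdot 36 \cdot 2 = 684 \cdot 2 = 1368$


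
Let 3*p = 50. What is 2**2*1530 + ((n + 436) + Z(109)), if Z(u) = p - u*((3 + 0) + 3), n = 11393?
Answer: 51935/3 ≈ 17312.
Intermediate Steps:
p = 50/3 (p = (1/3)*50 = 50/3 ≈ 16.667)
Z(u) = 50/3 - 6*u (Z(u) = 50/3 - u*((3 + 0) + 3) = 50/3 - u*(3 + 3) = 50/3 - u*6 = 50/3 - 6*u)
2**2*1530 + ((n + 436) + Z(109)) = 2**2*1530 + ((11393 + 436) + (50/3 - 6*109)) = 4*1530 + (11829 + (50/3 - 654)) = 6120 + (11829 - 1912/3) = 6120 + 33575/3 = 51935/3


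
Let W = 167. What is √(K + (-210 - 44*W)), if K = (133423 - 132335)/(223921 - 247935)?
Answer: 5*I*√43585145846/12007 ≈ 86.937*I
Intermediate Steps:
K = -544/12007 (K = 1088/(-24014) = 1088*(-1/24014) = -544/12007 ≈ -0.045307)
√(K + (-210 - 44*W)) = √(-544/12007 + (-210 - 44*167)) = √(-544/12007 + (-210 - 7348)) = √(-544/12007 - 7558) = √(-90749450/12007) = 5*I*√43585145846/12007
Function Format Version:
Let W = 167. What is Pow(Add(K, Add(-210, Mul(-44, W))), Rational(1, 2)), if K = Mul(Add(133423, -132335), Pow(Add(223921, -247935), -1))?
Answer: Mul(Rational(5, 12007), I, Pow(43585145846, Rational(1, 2))) ≈ Mul(86.937, I)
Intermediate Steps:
K = Rational(-544, 12007) (K = Mul(1088, Pow(-24014, -1)) = Mul(1088, Rational(-1, 24014)) = Rational(-544, 12007) ≈ -0.045307)
Pow(Add(K, Add(-210, Mul(-44, W))), Rational(1, 2)) = Pow(Add(Rational(-544, 12007), Add(-210, Mul(-44, 167))), Rational(1, 2)) = Pow(Add(Rational(-544, 12007), Add(-210, -7348)), Rational(1, 2)) = Pow(Add(Rational(-544, 12007), -7558), Rational(1, 2)) = Pow(Rational(-90749450, 12007), Rational(1, 2)) = Mul(Rational(5, 12007), I, Pow(43585145846, Rational(1, 2)))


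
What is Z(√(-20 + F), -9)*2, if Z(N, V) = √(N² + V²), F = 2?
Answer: 6*√7 ≈ 15.875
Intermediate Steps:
Z(√(-20 + F), -9)*2 = √((√(-20 + 2))² + (-9)²)*2 = √((√(-18))² + 81)*2 = √((3*I*√2)² + 81)*2 = √(-18 + 81)*2 = √63*2 = (3*√7)*2 = 6*√7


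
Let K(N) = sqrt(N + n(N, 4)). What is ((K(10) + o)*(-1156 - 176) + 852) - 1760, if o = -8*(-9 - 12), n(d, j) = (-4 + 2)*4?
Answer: -224684 - 1332*sqrt(2) ≈ -2.2657e+5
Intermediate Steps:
n(d, j) = -8 (n(d, j) = -2*4 = -8)
K(N) = sqrt(-8 + N) (K(N) = sqrt(N - 8) = sqrt(-8 + N))
o = 168 (o = -8*(-21) = 168)
((K(10) + o)*(-1156 - 176) + 852) - 1760 = ((sqrt(-8 + 10) + 168)*(-1156 - 176) + 852) - 1760 = ((sqrt(2) + 168)*(-1332) + 852) - 1760 = ((168 + sqrt(2))*(-1332) + 852) - 1760 = ((-223776 - 1332*sqrt(2)) + 852) - 1760 = (-222924 - 1332*sqrt(2)) - 1760 = -224684 - 1332*sqrt(2)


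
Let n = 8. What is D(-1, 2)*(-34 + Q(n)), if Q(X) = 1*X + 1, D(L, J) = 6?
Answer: -150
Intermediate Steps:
Q(X) = 1 + X (Q(X) = X + 1 = 1 + X)
D(-1, 2)*(-34 + Q(n)) = 6*(-34 + (1 + 8)) = 6*(-34 + 9) = 6*(-25) = -150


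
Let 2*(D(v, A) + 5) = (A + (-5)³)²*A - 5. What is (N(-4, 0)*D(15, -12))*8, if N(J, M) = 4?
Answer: -3603888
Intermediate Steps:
D(v, A) = -15/2 + A*(-125 + A)²/2 (D(v, A) = -5 + ((A + (-5)³)²*A - 5)/2 = -5 + ((A - 125)²*A - 5)/2 = -5 + ((-125 + A)²*A - 5)/2 = -5 + (A*(-125 + A)² - 5)/2 = -5 + (-5 + A*(-125 + A)²)/2 = -5 + (-5/2 + A*(-125 + A)²/2) = -15/2 + A*(-125 + A)²/2)
(N(-4, 0)*D(15, -12))*8 = (4*(-15/2 + (½)*(-12)*(-125 - 12)²))*8 = (4*(-15/2 + (½)*(-12)*(-137)²))*8 = (4*(-15/2 + (½)*(-12)*18769))*8 = (4*(-15/2 - 112614))*8 = (4*(-225243/2))*8 = -450486*8 = -3603888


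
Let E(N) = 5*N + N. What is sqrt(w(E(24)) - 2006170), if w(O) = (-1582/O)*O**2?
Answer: I*sqrt(2233978) ≈ 1494.7*I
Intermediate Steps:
E(N) = 6*N
w(O) = -1582*O
sqrt(w(E(24)) - 2006170) = sqrt(-9492*24 - 2006170) = sqrt(-1582*144 - 2006170) = sqrt(-227808 - 2006170) = sqrt(-2233978) = I*sqrt(2233978)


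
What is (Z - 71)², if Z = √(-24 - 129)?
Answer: 4888 - 426*I*√17 ≈ 4888.0 - 1756.4*I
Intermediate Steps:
Z = 3*I*√17 (Z = √(-153) = 3*I*√17 ≈ 12.369*I)
(Z - 71)² = (3*I*√17 - 71)² = (-71 + 3*I*√17)²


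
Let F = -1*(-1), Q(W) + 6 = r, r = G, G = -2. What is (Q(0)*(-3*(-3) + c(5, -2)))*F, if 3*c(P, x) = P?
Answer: -256/3 ≈ -85.333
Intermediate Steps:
c(P, x) = P/3
r = -2
Q(W) = -8 (Q(W) = -6 - 2 = -8)
F = 1
(Q(0)*(-3*(-3) + c(5, -2)))*F = -8*(-3*(-3) + (⅓)*5)*1 = -8*(9 + 5/3)*1 = -8*32/3*1 = -256/3*1 = -256/3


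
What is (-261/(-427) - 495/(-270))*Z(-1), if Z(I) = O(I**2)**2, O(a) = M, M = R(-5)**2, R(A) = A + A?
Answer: 31315000/1281 ≈ 24446.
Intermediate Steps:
R(A) = 2*A
M = 100 (M = (2*(-5))**2 = (-10)**2 = 100)
O(a) = 100
Z(I) = 10000 (Z(I) = 100**2 = 10000)
(-261/(-427) - 495/(-270))*Z(-1) = (-261/(-427) - 495/(-270))*10000 = (-261*(-1/427) - 495*(-1/270))*10000 = (261/427 + 11/6)*10000 = (6263/2562)*10000 = 31315000/1281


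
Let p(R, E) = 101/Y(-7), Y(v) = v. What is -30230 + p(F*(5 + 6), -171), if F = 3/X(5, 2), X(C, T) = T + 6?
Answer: -211711/7 ≈ -30244.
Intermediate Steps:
X(C, T) = 6 + T
F = 3/8 (F = 3/(6 + 2) = 3/8 ≈ 0.37500)
p(R, E) = -101/7 (p(R, E) = 101/(-7) = 101*(-1/7) = -101/7)
-30230 + p(F*(5 + 6), -171) = -30230 - 101/7 = -211711/7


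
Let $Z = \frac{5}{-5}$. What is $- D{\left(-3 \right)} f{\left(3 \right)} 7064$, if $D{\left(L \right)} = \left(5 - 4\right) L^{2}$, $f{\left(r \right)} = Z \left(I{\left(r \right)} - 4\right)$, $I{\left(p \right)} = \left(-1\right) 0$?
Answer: $-254304$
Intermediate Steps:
$Z = -1$ ($Z = 5 \left(- \frac{1}{5}\right) = -1$)
$I{\left(p \right)} = 0$
$f{\left(r \right)} = 4$ ($f{\left(r \right)} = - (0 - 4) = \left(-1\right) \left(-4\right) = 4$)
$D{\left(L \right)} = L^{2}$ ($D{\left(L \right)} = 1 L^{2} = L^{2}$)
$- D{\left(-3 \right)} f{\left(3 \right)} 7064 = - \left(-3\right)^{2} \cdot 4 \cdot 7064 = \left(-1\right) 9 \cdot 4 \cdot 7064 = \left(-9\right) 4 \cdot 7064 = \left(-36\right) 7064 = -254304$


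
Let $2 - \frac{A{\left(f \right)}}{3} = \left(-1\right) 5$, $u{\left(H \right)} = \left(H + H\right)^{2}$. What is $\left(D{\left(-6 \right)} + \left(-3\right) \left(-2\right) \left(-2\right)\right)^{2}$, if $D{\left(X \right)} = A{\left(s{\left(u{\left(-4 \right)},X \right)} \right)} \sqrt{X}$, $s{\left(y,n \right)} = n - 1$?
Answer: $-2502 - 504 i \sqrt{6} \approx -2502.0 - 1234.5 i$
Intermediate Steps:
$u{\left(H \right)} = 4 H^{2}$ ($u{\left(H \right)} = \left(2 H\right)^{2} = 4 H^{2}$)
$s{\left(y,n \right)} = -1 + n$ ($s{\left(y,n \right)} = n - 1 = -1 + n$)
$A{\left(f \right)} = 21$ ($A{\left(f \right)} = 6 - 3 \left(\left(-1\right) 5\right) = 6 - -15 = 6 + 15 = 21$)
$D{\left(X \right)} = 21 \sqrt{X}$
$\left(D{\left(-6 \right)} + \left(-3\right) \left(-2\right) \left(-2\right)\right)^{2} = \left(21 \sqrt{-6} + \left(-3\right) \left(-2\right) \left(-2\right)\right)^{2} = \left(21 i \sqrt{6} + 6 \left(-2\right)\right)^{2} = \left(21 i \sqrt{6} - 12\right)^{2} = \left(-12 + 21 i \sqrt{6}\right)^{2}$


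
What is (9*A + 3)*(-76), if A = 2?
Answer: -1596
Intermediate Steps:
(9*A + 3)*(-76) = (9*2 + 3)*(-76) = (18 + 3)*(-76) = 21*(-76) = -1596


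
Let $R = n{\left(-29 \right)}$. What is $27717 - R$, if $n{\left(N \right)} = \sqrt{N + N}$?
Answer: $27717 - i \sqrt{58} \approx 27717.0 - 7.6158 i$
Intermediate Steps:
$n{\left(N \right)} = \sqrt{2} \sqrt{N}$ ($n{\left(N \right)} = \sqrt{2 N} = \sqrt{2} \sqrt{N}$)
$R = i \sqrt{58}$ ($R = \sqrt{2} \sqrt{-29} = \sqrt{2} i \sqrt{29} = i \sqrt{58} \approx 7.6158 i$)
$27717 - R = 27717 - i \sqrt{58}$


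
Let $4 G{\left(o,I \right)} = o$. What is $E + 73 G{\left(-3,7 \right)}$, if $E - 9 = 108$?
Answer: $\frac{249}{4} \approx 62.25$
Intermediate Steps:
$E = 117$ ($E = 9 + 108 = 117$)
$G{\left(o,I \right)} = \frac{o}{4}$
$E + 73 G{\left(-3,7 \right)} = 117 + 73 \cdot \frac{1}{4} \left(-3\right) = 117 + 73 \left(- \frac{3}{4}\right) = 117 - \frac{219}{4} = \frac{249}{4}$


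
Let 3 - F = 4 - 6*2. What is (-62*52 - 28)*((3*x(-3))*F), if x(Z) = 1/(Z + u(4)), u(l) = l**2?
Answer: -107316/13 ≈ -8255.1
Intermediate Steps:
F = 11 (F = 3 - (4 - 6*2) = 3 - (4 - 1*12) = 3 - (4 - 12) = 3 - 1*(-8) = 3 + 8 = 11)
x(Z) = 1/(16 + Z) (x(Z) = 1/(Z + 4**2) = 1/(Z + 16) = 1/(16 + Z))
(-62*52 - 28)*((3*x(-3))*F) = (-62*52 - 28)*((3/(16 - 3))*11) = (-3224 - 28)*((3/13)*11) = -3252*3*(1/13)*11 = -9756*11/13 = -3252*33/13 = -107316/13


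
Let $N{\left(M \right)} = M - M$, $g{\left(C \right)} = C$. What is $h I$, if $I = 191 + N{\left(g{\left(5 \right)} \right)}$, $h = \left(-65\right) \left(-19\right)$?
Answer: $235885$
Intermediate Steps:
$N{\left(M \right)} = 0$
$h = 1235$
$I = 191$ ($I = 191 + 0 = 191$)
$h I = 1235 \cdot 191 = 235885$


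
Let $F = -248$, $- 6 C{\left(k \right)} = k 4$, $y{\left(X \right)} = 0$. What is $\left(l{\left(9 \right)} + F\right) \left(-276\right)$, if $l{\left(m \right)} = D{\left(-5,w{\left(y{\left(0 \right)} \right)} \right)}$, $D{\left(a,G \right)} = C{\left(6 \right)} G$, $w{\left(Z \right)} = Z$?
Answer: $68448$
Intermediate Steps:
$C{\left(k \right)} = - \frac{2 k}{3}$ ($C{\left(k \right)} = - \frac{k 4}{6} = - \frac{4 k}{6} = - \frac{2 k}{3}$)
$D{\left(a,G \right)} = - 4 G$ ($D{\left(a,G \right)} = \left(- \frac{2}{3}\right) 6 G = - 4 G$)
$l{\left(m \right)} = 0$ ($l{\left(m \right)} = \left(-4\right) 0 = 0$)
$\left(l{\left(9 \right)} + F\right) \left(-276\right) = \left(0 - 248\right) \left(-276\right) = \left(-248\right) \left(-276\right) = 68448$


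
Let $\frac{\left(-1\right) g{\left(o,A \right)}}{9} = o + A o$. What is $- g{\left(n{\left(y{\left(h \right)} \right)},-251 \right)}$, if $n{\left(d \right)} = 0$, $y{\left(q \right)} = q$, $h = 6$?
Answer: $0$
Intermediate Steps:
$g{\left(o,A \right)} = - 9 o - 9 A o$ ($g{\left(o,A \right)} = - 9 \left(o + A o\right) = - 9 o - 9 A o$)
$- g{\left(n{\left(y{\left(h \right)} \right)},-251 \right)} = - \left(-9\right) 0 \left(1 - 251\right) = - \left(-9\right) 0 \left(-250\right) = \left(-1\right) 0 = 0$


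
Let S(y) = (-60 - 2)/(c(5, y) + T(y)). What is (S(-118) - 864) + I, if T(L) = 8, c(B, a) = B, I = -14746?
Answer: -202992/13 ≈ -15615.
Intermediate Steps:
S(y) = -62/13 (S(y) = (-60 - 2)/(5 + 8) = -62/13)
(S(-118) - 864) + I = (-62/13 - 864) - 14746 = -11294/13 - 14746 = -202992/13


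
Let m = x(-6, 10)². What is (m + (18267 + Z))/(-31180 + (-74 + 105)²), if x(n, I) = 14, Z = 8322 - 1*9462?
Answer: -17323/30219 ≈ -0.57325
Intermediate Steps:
Z = -1140 (Z = 8322 - 9462 = -1140)
m = 196 (m = 14² = 196)
(m + (18267 + Z))/(-31180 + (-74 + 105)²) = (196 + (18267 - 1140))/(-31180 + (-74 + 105)²) = (196 + 17127)/(-31180 + 31²) = 17323/(-31180 + 961) = 17323/(-30219) = 17323*(-1/30219) = -17323/30219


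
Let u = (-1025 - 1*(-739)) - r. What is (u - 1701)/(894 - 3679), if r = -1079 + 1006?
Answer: 1914/2785 ≈ 0.68725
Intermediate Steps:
r = -73
u = -213 (u = (-1025 - 1*(-739)) - 1*(-73) = (-1025 + 739) + 73 = -286 + 73 = -213)
(u - 1701)/(894 - 3679) = (-213 - 1701)/(894 - 3679) = -1914/(-2785) = -1914*(-1/2785) = 1914/2785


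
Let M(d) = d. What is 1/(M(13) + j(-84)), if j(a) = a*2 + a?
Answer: -1/239 ≈ -0.0041841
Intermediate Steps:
j(a) = 3*a (j(a) = 2*a + a = 3*a)
1/(M(13) + j(-84)) = 1/(13 + 3*(-84)) = 1/(13 - 252) = 1/(-239) = -1/239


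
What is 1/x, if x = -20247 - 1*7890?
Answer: -1/28137 ≈ -3.5540e-5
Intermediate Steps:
x = -28137 (x = -20247 - 7890 = -28137)
1/x = 1/(-28137) = -1/28137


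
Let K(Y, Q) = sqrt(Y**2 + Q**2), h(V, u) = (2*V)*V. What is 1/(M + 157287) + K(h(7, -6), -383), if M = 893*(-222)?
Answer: -1/40959 + sqrt(156293) ≈ 395.34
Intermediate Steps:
M = -198246
h(V, u) = 2*V**2
K(Y, Q) = sqrt(Q**2 + Y**2)
1/(M + 157287) + K(h(7, -6), -383) = 1/(-198246 + 157287) + sqrt((-383)**2 + (2*7**2)**2) = 1/(-40959) + sqrt(146689 + (2*49)**2) = -1/40959 + sqrt(146689 + 98**2) = -1/40959 + sqrt(146689 + 9604) = -1/40959 + sqrt(156293)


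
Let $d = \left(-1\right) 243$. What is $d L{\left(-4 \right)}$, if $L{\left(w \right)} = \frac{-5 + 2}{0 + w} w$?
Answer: $729$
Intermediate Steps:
$d = -243$
$L{\left(w \right)} = -3$ ($L{\left(w \right)} = - \frac{3}{w} w = -3$)
$d L{\left(-4 \right)} = \left(-243\right) \left(-3\right) = 729$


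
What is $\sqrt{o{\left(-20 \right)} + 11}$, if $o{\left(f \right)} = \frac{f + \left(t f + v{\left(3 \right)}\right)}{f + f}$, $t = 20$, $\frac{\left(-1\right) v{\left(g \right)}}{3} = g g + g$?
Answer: $\frac{4 \sqrt{35}}{5} \approx 4.7329$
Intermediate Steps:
$v{\left(g \right)} = - 3 g - 3 g^{2}$ ($v{\left(g \right)} = - 3 \left(g g + g\right) = - 3 \left(g^{2} + g\right) = - 3 \left(g + g^{2}\right) = - 3 g - 3 g^{2}$)
$o{\left(f \right)} = \frac{-36 + 21 f}{2 f}$ ($o{\left(f \right)} = \frac{f + \left(20 f - 9 \left(1 + 3\right)\right)}{f + f} = \frac{f + \left(20 f - 9 \cdot 4\right)}{2 f} = \left(f + \left(20 f - 36\right)\right) \frac{1}{2 f} = \left(f + \left(-36 + 20 f\right)\right) \frac{1}{2 f} = \left(-36 + 21 f\right) \frac{1}{2 f} = \frac{-36 + 21 f}{2 f}$)
$\sqrt{o{\left(-20 \right)} + 11} = \sqrt{\left(\frac{21}{2} - \frac{18}{-20}\right) + 11} = \sqrt{\left(\frac{21}{2} - - \frac{9}{10}\right) + 11} = \sqrt{\left(\frac{21}{2} + \frac{9}{10}\right) + 11} = \sqrt{\frac{57}{5} + 11} = \sqrt{\frac{112}{5}} = \frac{4 \sqrt{35}}{5}$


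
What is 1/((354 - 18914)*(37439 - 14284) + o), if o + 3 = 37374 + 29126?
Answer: -1/429690303 ≈ -2.3273e-9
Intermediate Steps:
o = 66497 (o = -3 + (37374 + 29126) = -3 + 66500 = 66497)
1/((354 - 18914)*(37439 - 14284) + o) = 1/((354 - 18914)*(37439 - 14284) + 66497) = 1/(-18560*23155 + 66497) = 1/(-429756800 + 66497) = 1/(-429690303) = -1/429690303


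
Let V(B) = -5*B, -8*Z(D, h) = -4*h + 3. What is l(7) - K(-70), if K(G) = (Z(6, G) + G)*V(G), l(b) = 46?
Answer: 147709/4 ≈ 36927.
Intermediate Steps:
Z(D, h) = -3/8 + h/2 (Z(D, h) = -(-4*h + 3)/8 = -(3 - 4*h)/8 = -3/8 + h/2)
K(G) = -5*G*(-3/8 + 3*G/2) (K(G) = ((-3/8 + G/2) + G)*(-5*G) = (-3/8 + 3*G/2)*(-5*G) = -5*G*(-3/8 + 3*G/2))
l(7) - K(-70) = 46 - 15*(-70)*(1 - 4*(-70))/8 = 46 - 15*(-70)*(1 + 280)/8 = 46 - 15*(-70)*281/8 = 46 - 1*(-147525/4) = 46 + 147525/4 = 147709/4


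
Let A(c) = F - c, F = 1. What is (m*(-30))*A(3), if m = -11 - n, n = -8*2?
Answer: 300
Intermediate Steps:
n = -16
m = 5 (m = -11 - 1*(-16) = -11 + 16 = 5)
A(c) = 1 - c
(m*(-30))*A(3) = (5*(-30))*(1 - 1*3) = -150*(1 - 3) = -150*(-2) = 300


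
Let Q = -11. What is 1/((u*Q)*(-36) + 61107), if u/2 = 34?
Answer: 1/88035 ≈ 1.1359e-5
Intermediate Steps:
u = 68 (u = 2*34 = 68)
1/((u*Q)*(-36) + 61107) = 1/((68*(-11))*(-36) + 61107) = 1/(-748*(-36) + 61107) = 1/(26928 + 61107) = 1/88035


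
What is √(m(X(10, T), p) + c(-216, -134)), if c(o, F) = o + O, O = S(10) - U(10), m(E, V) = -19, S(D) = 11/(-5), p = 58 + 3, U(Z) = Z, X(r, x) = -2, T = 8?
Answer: 2*I*√1545/5 ≈ 15.723*I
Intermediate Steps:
p = 61
S(D) = -11/5 (S(D) = 11*(-⅕) = -11/5)
O = -61/5 (O = -11/5 - 1*10 = -11/5 - 10 = -61/5 ≈ -12.200)
c(o, F) = -61/5 + o (c(o, F) = o - 61/5 = -61/5 + o)
√(m(X(10, T), p) + c(-216, -134)) = √(-19 + (-61/5 - 216)) = √(-19 - 1141/5) = √(-1236/5) = 2*I*√1545/5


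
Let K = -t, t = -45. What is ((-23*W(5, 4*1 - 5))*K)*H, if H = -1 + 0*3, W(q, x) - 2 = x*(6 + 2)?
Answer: -6210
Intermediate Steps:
K = 45 (K = -1*(-45) = 45)
W(q, x) = 2 + 8*x (W(q, x) = 2 + x*(6 + 2) = 2 + x*8 = 2 + 8*x)
H = -1 (H = -1 + 0 = -1)
((-23*W(5, 4*1 - 5))*K)*H = (-23*(2 + 8*(4*1 - 5))*45)*(-1) = (-23*(2 + 8*(4 - 5))*45)*(-1) = (-23*(2 + 8*(-1))*45)*(-1) = (-23*(2 - 8)*45)*(-1) = (-23*(-6)*45)*(-1) = (138*45)*(-1) = 6210*(-1) = -6210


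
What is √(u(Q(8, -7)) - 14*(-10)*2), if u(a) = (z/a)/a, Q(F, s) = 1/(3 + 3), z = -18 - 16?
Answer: 4*I*√59 ≈ 30.725*I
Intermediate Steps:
z = -34
Q(F, s) = ⅙ (Q(F, s) = 1/6 = ⅙)
u(a) = -34/a² (u(a) = (-34/a)/a = -34/a²)
√(u(Q(8, -7)) - 14*(-10)*2) = √(-34/6⁻² - 14*(-10)*2) = √(-34*36 + 140*2) = √(-1224 + 280) = √(-944) = 4*I*√59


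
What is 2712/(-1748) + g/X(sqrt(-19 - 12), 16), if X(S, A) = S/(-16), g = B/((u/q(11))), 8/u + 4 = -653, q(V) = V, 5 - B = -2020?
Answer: -678/437 - 29269350*I*sqrt(31)/31 ≈ -1.5515 - 5.2569e+6*I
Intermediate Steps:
B = 2025 (B = 5 - 1*(-2020) = 5 + 2020 = 2025)
u = -8/657 (u = 8/(-4 - 653) = 8/(-657) = 8*(-1/657) = -8/657 ≈ -0.012177)
g = -14634675/8 (g = 2025/((-8/657/11)) = 2025/((-8/657*1/11)) = 2025/(-8/7227) = 2025*(-7227/8) = -14634675/8 ≈ -1.8293e+6)
X(S, A) = -S/16 (X(S, A) = S*(-1/16) = -S/16)
2712/(-1748) + g/X(sqrt(-19 - 12), 16) = 2712/(-1748) - 14634675*(-16/sqrt(-19 - 12))/8 = 2712*(-1/1748) - 14634675*16*I*sqrt(31)/31/8 = -678/437 - 14634675*16*I*sqrt(31)/31/8 = -678/437 - 29269350*I*sqrt(31)/31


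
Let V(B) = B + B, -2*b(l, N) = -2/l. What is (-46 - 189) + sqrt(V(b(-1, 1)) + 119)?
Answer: -235 + 3*sqrt(13) ≈ -224.18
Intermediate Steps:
b(l, N) = 1/l (b(l, N) = -(-1)/l = 1/l)
V(B) = 2*B
(-46 - 189) + sqrt(V(b(-1, 1)) + 119) = (-46 - 189) + sqrt(2/(-1) + 119) = -235 + sqrt(2*(-1) + 119) = -235 + sqrt(-2 + 119) = -235 + sqrt(117) = -235 + 3*sqrt(13)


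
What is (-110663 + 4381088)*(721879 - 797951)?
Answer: -324859770600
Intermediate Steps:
(-110663 + 4381088)*(721879 - 797951) = 4270425*(-76072) = -324859770600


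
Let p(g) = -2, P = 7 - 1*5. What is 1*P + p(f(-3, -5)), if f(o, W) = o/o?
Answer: 0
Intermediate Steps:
f(o, W) = 1
P = 2 (P = 7 - 5 = 2)
1*P + p(f(-3, -5)) = 1*2 - 2 = 2 - 2 = 0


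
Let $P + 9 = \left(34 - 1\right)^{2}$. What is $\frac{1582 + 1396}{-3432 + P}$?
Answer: $- \frac{1489}{1176} \approx -1.2662$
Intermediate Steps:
$P = 1080$ ($P = -9 + \left(34 - 1\right)^{2} = -9 + 33^{2} = -9 + 1089 = 1080$)
$\frac{1582 + 1396}{-3432 + P} = \frac{1582 + 1396}{-3432 + 1080} = \frac{2978}{-2352} = 2978 \left(- \frac{1}{2352}\right) = - \frac{1489}{1176}$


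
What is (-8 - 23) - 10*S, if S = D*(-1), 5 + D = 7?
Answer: -11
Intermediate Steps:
D = 2 (D = -5 + 7 = 2)
S = -2 (S = 2*(-1) = -2)
(-8 - 23) - 10*S = (-8 - 23) - 10*(-2) = -31 + 20 = -11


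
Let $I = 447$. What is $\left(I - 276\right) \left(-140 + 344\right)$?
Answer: $34884$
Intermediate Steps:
$\left(I - 276\right) \left(-140 + 344\right) = \left(447 - 276\right) \left(-140 + 344\right) = 171 \cdot 204 = 34884$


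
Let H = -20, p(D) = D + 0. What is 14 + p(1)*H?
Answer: -6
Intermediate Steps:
p(D) = D
14 + p(1)*H = 14 + 1*(-20) = 14 - 20 = -6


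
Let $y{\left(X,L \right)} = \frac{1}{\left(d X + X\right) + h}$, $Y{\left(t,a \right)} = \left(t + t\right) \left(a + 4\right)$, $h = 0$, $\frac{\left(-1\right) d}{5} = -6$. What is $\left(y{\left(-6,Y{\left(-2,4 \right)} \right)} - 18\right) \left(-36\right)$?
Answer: $\frac{20094}{31} \approx 648.19$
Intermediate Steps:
$d = 30$ ($d = \left(-5\right) \left(-6\right) = 30$)
$Y{\left(t,a \right)} = 2 t \left(4 + a\right)$
$y{\left(X,L \right)} = \frac{1}{31 X}$ ($y{\left(X,L \right)} = \frac{1}{\left(30 X + X\right) + 0} = \frac{1}{31 X + 0} = \frac{1}{31 X}$)
$\left(y{\left(-6,Y{\left(-2,4 \right)} \right)} - 18\right) \left(-36\right) = \left(\frac{1}{31 \left(-6\right)} - 18\right) \left(-36\right) = \left(\frac{1}{31} \left(- \frac{1}{6}\right) - 18\right) \left(-36\right) = \left(- \frac{1}{186} - 18\right) \left(-36\right) = \left(- \frac{3349}{186}\right) \left(-36\right) = \frac{20094}{31}$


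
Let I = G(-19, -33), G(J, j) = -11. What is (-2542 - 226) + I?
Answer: -2779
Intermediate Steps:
I = -11
(-2542 - 226) + I = (-2542 - 226) - 11 = -2768 - 11 = -2779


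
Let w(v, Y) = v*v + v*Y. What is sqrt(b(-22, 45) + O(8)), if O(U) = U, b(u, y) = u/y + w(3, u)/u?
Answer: sqrt(1100110)/330 ≈ 3.1784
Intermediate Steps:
w(v, Y) = v**2 + Y*v
b(u, y) = u/y + (9 + 3*u)/u (b(u, y) = u/y + (3*(u + 3))/u = u/y + (3*(3 + u))/u = u/y + (9 + 3*u)/u)
sqrt(b(-22, 45) + O(8)) = sqrt((3 + 9/(-22) - 22/45) + 8) = sqrt((3 + 9*(-1/22) - 22*1/45) + 8) = sqrt((3 - 9/22 - 22/45) + 8) = sqrt(2081/990 + 8) = sqrt(10001/990) = sqrt(1100110)/330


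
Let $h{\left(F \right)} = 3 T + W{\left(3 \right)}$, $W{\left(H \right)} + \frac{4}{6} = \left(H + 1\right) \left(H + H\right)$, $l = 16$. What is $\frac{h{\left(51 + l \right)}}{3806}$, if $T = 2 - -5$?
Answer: $\frac{133}{11418} \approx 0.011648$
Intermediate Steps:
$W{\left(H \right)} = - \frac{2}{3} + 2 H \left(1 + H\right)$ ($W{\left(H \right)} = - \frac{2}{3} + \left(H + 1\right) \left(H + H\right) = - \frac{2}{3} + \left(1 + H\right) 2 H = - \frac{2}{3} + 2 H \left(1 + H\right)$)
$T = 7$ ($T = 2 + 5 = 7$)
$h{\left(F \right)} = \frac{133}{3}$ ($h{\left(F \right)} = 3 \cdot 7 + \left(- \frac{2}{3} + 2 \cdot 3 + 2 \cdot 3^{2}\right) = 21 + \left(- \frac{2}{3} + 6 + 2 \cdot 9\right) = 21 + \left(- \frac{2}{3} + 6 + 18\right) = 21 + \frac{70}{3} = \frac{133}{3}$)
$\frac{h{\left(51 + l \right)}}{3806} = \frac{133}{3 \cdot 3806} = \frac{133}{3} \cdot \frac{1}{3806} = \frac{133}{11418}$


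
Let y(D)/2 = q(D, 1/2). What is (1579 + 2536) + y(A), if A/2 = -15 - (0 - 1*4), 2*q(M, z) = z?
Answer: 8231/2 ≈ 4115.5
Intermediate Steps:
q(M, z) = z/2
A = -22 (A = 2*(-15 - (0 - 1*4)) = 2*(-15 - (0 - 4)) = 2*(-15 - 1*(-4)) = 2*(-15 + 4) = 2*(-11) = -22)
y(D) = ½ (y(D) = 2*((½)/2) = 2*((½)*(½)) = 2*(¼) = ½)
(1579 + 2536) + y(A) = (1579 + 2536) + ½ = 4115 + ½ = 8231/2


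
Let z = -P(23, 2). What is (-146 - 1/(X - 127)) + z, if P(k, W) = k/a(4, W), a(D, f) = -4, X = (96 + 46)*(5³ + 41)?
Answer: -13152649/93780 ≈ -140.25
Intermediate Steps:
X = 23572 (X = 142*(125 + 41) = 142*166 = 23572)
P(k, W) = -k/4 (P(k, W) = k/(-4) = k*(-¼) = -k/4)
z = 23/4 (z = -(-1)*23/4 = -1*(-23/4) = 23/4 ≈ 5.7500)
(-146 - 1/(X - 127)) + z = (-146 - 1/(23572 - 127)) + 23/4 = (-146 - 1/23445) + 23/4 = -3422971/23445 + 23/4 = -13152649/93780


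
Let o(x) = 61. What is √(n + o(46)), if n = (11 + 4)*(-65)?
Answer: I*√914 ≈ 30.232*I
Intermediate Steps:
n = -975 (n = 15*(-65) = -975)
√(n + o(46)) = √(-975 + 61) = √(-914) = I*√914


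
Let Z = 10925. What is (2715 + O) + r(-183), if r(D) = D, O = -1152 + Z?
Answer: 12305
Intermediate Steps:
O = 9773 (O = -1152 + 10925 = 9773)
(2715 + O) + r(-183) = (2715 + 9773) - 183 = 12488 - 183 = 12305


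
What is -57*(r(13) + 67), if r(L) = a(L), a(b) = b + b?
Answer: -5301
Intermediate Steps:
a(b) = 2*b
r(L) = 2*L
-57*(r(13) + 67) = -57*(2*13 + 67) = -57*(26 + 67) = -57*93 = -5301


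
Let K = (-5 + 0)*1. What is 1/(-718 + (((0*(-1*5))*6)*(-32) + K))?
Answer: -1/723 ≈ -0.0013831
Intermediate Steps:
K = -5 (K = -5*1 = -5)
1/(-718 + (((0*(-1*5))*6)*(-32) + K)) = 1/(-718 + (((0*(-1*5))*6)*(-32) - 5)) = 1/(-718 + (((0*(-5))*6)*(-32) - 5)) = 1/(-718 + ((0*6)*(-32) - 5)) = 1/(-718 + (0*(-32) - 5)) = 1/(-718 + (0 - 5)) = 1/(-718 - 5) = 1/(-723) = -1/723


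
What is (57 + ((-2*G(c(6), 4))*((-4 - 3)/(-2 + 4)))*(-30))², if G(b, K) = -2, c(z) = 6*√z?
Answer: 227529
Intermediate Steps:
(57 + ((-2*G(c(6), 4))*((-4 - 3)/(-2 + 4)))*(-30))² = (57 + ((-2*(-2))*((-4 - 3)/(-2 + 4)))*(-30))² = (57 + (4*(-7/2))*(-30))² = (57 - 14*(-30))² = (57 + 420)² = 477² = 227529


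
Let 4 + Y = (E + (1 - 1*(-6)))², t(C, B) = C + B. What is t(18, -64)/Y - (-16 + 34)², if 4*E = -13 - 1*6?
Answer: -6244/17 ≈ -367.29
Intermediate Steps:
E = -19/4 (E = (-13 - 1*6)/4 = (-13 - 6)/4 = (¼)*(-19) = -19/4 ≈ -4.7500)
t(C, B) = B + C
Y = 17/16 (Y = -4 + (-19/4 + (1 - 1*(-6)))² = -4 + (-19/4 + (1 + 6))² = -4 + (-19/4 + 7)² = -4 + (9/4)² = -4 + 81/16 = 17/16 ≈ 1.0625)
t(18, -64)/Y - (-16 + 34)² = (-64 + 18)/(17/16) - (-16 + 34)² = -46*16/17 - 1*18² = -736/17 - 1*324 = -736/17 - 324 = -6244/17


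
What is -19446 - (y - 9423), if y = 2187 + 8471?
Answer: -20681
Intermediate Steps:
y = 10658
-19446 - (y - 9423) = -19446 - (10658 - 9423) = -19446 - 1*1235 = -19446 - 1235 = -20681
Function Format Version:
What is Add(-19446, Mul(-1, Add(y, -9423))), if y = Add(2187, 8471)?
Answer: -20681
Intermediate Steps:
y = 10658
Add(-19446, Mul(-1, Add(y, -9423))) = Add(-19446, Mul(-1, Add(10658, -9423))) = Add(-19446, Mul(-1, 1235)) = Add(-19446, -1235) = -20681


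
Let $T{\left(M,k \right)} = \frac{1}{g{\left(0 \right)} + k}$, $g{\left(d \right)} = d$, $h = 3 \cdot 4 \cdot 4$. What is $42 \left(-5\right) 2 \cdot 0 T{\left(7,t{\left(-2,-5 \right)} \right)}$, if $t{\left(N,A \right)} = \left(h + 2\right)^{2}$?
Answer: $0$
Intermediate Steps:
$h = 48$ ($h = 12 \cdot 4 = 48$)
$t{\left(N,A \right)} = 2500$ ($t{\left(N,A \right)} = \left(48 + 2\right)^{2} = 50^{2} = 2500$)
$T{\left(M,k \right)} = \frac{1}{k}$ ($T{\left(M,k \right)} = \frac{1}{0 + k} = \frac{1}{k}$)
$42 \left(-5\right) 2 \cdot 0 T{\left(7,t{\left(-2,-5 \right)} \right)} = \frac{42 \left(-5\right) 2 \cdot 0}{2500} = 42 \left(\left(-10\right) 0\right) \frac{1}{2500} = 42 \cdot 0 \cdot \frac{1}{2500} = 0 \cdot \frac{1}{2500} = 0$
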